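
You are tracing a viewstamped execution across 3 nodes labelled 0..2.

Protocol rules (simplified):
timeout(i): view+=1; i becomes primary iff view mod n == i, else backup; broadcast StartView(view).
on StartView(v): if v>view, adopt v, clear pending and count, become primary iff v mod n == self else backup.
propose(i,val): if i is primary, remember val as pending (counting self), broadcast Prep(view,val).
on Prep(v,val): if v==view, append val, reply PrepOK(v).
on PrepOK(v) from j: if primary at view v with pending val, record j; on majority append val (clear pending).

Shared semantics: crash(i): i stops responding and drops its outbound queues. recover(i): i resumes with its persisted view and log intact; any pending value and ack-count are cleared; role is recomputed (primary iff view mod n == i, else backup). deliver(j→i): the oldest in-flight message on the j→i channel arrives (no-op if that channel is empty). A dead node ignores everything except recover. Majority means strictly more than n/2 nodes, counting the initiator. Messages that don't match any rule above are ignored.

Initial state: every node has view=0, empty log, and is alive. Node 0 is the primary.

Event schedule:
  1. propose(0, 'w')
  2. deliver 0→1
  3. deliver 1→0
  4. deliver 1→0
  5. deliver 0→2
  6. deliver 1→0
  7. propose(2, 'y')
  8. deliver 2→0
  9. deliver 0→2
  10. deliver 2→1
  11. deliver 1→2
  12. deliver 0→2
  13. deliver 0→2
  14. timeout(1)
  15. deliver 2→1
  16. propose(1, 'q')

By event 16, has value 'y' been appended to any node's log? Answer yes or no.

step 1 propose(0,'w'): —
step 2 deliver 0→1: 1={back,v=0,log=w}
step 3 deliver 1→0: 0={prim,v=0,log=w}
step 4 deliver 1→0: —
step 5 deliver 0→2: 2={back,v=0,log=w}
step 6 deliver 1→0: —
step 7 propose(2,'y'): —
step 8 deliver 2→0: —
step 9 deliver 0→2: —
step 10 deliver 2→1: —
step 11 deliver 1→2: —
step 12 deliver 0→2: —
step 13 deliver 0→2: —
step 14 timeout(1): 1={prim,v=1,log=w}
step 15 deliver 2→1: —
step 16 propose(1,'q'): —

no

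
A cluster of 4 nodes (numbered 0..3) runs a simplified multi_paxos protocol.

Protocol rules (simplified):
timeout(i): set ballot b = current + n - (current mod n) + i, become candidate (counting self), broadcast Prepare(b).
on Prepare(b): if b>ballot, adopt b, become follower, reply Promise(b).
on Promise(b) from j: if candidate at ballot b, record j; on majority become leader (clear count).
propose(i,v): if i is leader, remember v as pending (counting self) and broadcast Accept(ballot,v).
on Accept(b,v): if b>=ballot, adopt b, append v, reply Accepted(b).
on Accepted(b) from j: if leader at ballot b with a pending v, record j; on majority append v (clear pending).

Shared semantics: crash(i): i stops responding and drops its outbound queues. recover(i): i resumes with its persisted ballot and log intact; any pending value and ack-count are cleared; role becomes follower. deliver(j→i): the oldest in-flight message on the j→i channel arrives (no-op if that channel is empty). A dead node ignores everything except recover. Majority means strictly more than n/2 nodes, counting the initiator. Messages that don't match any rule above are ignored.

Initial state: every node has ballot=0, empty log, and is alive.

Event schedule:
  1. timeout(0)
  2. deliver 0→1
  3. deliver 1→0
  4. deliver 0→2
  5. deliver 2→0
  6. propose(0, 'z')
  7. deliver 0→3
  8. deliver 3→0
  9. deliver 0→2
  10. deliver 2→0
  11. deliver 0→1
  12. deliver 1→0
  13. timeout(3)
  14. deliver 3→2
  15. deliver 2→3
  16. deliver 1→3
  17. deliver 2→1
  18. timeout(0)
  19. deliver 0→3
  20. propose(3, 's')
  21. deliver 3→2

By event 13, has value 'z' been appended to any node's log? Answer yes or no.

yes

e1 timeout(0): 0[cand,b=4,-]
e2 deliver 0→1: 1[foll,b=4,-]
e3 deliver 1→0: ·
e4 deliver 0→2: 2[foll,b=4,-]
e5 deliver 2→0: 0[lead,b=4,-]
e6 propose(0,'z'): ·
e7 deliver 0→3: 3[foll,b=4,-]
e8 deliver 3→0: ·
e9 deliver 0→2: 2[foll,b=4,z]
e10 deliver 2→0: ·
e11 deliver 0→1: 1[foll,b=4,z]
e12 deliver 1→0: 0[lead,b=4,z]
e13 timeout(3): 3[cand,b=11,-]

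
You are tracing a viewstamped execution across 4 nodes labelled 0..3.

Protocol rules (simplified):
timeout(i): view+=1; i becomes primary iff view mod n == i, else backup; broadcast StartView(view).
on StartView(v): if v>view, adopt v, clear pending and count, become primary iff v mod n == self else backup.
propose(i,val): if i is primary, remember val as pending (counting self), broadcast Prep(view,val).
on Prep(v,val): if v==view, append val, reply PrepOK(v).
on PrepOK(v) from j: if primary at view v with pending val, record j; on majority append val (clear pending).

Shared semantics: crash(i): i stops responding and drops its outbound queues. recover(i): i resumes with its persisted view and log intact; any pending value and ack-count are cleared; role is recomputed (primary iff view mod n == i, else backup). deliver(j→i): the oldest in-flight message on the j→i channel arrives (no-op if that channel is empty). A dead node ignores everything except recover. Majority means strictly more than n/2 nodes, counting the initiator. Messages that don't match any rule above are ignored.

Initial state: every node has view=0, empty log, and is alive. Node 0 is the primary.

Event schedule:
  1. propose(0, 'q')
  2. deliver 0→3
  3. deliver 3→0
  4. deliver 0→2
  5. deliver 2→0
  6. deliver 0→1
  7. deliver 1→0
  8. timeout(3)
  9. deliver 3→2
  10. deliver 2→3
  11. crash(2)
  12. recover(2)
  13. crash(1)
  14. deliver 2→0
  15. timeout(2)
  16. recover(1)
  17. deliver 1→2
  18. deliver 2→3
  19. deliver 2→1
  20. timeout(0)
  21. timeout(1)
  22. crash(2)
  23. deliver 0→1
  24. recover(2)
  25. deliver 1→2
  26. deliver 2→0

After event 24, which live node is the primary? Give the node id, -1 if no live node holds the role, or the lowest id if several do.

step 1 propose(0,'q'): —
step 2 deliver 0→3: 3={back,v=0,log=q}
step 3 deliver 3→0: —
step 4 deliver 0→2: 2={back,v=0,log=q}
step 5 deliver 2→0: 0={prim,v=0,log=q}
step 6 deliver 0→1: 1={back,v=0,log=q}
step 7 deliver 1→0: —
step 8 timeout(3): 3={back,v=1,log=q}
step 9 deliver 3→2: 2={back,v=1,log=q}
step 10 deliver 2→3: —
step 11 crash(2): 2={✗back,v=1,log=q}
step 12 recover(2): 2={back,v=1,log=q}
step 13 crash(1): 1={✗back,v=0,log=q}
step 14 deliver 2→0: —
step 15 timeout(2): 2={prim,v=2,log=q}
step 16 recover(1): 1={back,v=0,log=q}
step 17 deliver 1→2: —
step 18 deliver 2→3: 3={back,v=2,log=q}
step 19 deliver 2→1: 1={back,v=2,log=q}
step 20 timeout(0): 0={back,v=1,log=q}
step 21 timeout(1): 1={back,v=3,log=q}
step 22 crash(2): 2={✗prim,v=2,log=q}
step 23 deliver 0→1: —
step 24 recover(2): 2={prim,v=2,log=q}

2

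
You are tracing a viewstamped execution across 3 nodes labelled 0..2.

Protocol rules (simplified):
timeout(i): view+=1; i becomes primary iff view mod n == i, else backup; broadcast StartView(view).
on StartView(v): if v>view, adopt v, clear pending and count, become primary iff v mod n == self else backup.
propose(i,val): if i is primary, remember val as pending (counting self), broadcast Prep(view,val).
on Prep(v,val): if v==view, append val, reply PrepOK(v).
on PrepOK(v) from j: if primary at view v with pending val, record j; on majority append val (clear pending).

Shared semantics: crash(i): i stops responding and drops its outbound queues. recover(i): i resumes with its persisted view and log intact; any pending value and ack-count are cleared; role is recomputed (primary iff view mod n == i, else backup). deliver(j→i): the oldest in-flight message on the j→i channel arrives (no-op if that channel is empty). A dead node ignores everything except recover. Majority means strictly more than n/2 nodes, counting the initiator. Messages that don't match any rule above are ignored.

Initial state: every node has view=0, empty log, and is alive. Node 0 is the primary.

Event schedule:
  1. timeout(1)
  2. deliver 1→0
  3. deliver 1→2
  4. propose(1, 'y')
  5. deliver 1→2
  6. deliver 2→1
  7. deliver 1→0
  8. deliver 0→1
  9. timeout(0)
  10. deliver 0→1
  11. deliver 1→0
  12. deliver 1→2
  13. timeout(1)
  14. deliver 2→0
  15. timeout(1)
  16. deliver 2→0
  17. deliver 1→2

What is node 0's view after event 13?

2

[1] timeout(1) → N1(prim v1 [-])
[2] deliver 1→0 → N0(back v1 [-])
[3] deliver 1→2 → N2(back v1 [-])
[4] propose(1,'y') → ∅
[5] deliver 1→2 → N2(back v1 [y])
[6] deliver 2→1 → N1(prim v1 [y])
[7] deliver 1→0 → N0(back v1 [y])
[8] deliver 0→1 → ∅
[9] timeout(0) → N0(back v2 [y])
[10] deliver 0→1 → N1(back v2 [y])
[11] deliver 1→0 → ∅
[12] deliver 1→2 → ∅
[13] timeout(1) → N1(back v3 [y])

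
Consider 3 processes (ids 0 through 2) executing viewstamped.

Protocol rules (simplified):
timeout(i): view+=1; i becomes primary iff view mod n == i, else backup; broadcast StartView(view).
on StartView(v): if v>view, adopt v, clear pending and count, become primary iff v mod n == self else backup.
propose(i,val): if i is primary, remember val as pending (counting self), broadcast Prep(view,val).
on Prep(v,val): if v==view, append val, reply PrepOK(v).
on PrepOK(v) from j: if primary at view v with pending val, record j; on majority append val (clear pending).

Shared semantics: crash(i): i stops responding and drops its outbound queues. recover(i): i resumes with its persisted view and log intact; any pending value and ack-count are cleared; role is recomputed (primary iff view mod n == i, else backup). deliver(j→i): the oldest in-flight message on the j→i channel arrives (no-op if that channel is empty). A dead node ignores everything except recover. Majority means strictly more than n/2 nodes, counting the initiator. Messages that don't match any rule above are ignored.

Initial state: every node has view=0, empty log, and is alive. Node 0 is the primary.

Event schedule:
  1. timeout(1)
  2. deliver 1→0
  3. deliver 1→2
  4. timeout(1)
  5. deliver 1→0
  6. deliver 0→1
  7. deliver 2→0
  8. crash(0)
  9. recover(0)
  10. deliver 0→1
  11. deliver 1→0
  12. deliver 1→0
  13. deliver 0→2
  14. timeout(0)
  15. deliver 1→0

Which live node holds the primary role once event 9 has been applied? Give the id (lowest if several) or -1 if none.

-1

e1 timeout(1): 1[prim,v=1,-]
e2 deliver 1→0: 0[back,v=1,-]
e3 deliver 1→2: 2[back,v=1,-]
e4 timeout(1): 1[back,v=2,-]
e5 deliver 1→0: 0[back,v=2,-]
e6 deliver 0→1: ·
e7 deliver 2→0: ·
e8 crash(0): 0[✗back,v=2,-]
e9 recover(0): 0[back,v=2,-]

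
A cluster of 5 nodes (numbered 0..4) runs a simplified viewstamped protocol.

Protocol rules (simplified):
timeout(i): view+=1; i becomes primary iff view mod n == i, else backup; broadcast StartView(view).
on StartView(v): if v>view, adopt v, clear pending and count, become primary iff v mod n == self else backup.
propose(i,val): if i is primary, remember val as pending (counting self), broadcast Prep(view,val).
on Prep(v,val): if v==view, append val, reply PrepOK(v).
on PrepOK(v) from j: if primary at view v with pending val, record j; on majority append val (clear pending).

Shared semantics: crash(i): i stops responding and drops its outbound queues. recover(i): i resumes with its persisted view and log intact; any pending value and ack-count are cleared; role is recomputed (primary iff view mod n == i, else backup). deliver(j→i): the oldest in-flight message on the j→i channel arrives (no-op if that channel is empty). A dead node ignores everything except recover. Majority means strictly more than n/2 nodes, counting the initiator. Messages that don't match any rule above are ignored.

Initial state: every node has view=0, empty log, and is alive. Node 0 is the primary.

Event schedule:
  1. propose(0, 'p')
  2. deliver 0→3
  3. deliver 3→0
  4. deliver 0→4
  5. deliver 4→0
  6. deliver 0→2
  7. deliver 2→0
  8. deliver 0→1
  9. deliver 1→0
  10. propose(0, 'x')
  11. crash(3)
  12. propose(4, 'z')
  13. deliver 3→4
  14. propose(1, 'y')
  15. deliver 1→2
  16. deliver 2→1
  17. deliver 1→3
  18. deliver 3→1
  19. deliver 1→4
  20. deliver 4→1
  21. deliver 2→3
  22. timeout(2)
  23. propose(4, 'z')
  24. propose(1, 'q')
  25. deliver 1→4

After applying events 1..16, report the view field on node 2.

1. propose(0,'p'):  nop
2. deliver 0→3:  <3:back v0 p>
3. deliver 3→0:  nop
4. deliver 0→4:  <4:back v0 p>
5. deliver 4→0:  <0:prim v0 p>
6. deliver 0→2:  <2:back v0 p>
7. deliver 2→0:  nop
8. deliver 0→1:  <1:back v0 p>
9. deliver 1→0:  nop
10. propose(0,'x'):  nop
11. crash(3):  <3:✗back v0 p>
12. propose(4,'z'):  nop
13. deliver 3→4:  nop
14. propose(1,'y'):  nop
15. deliver 1→2:  nop
16. deliver 2→1:  nop

0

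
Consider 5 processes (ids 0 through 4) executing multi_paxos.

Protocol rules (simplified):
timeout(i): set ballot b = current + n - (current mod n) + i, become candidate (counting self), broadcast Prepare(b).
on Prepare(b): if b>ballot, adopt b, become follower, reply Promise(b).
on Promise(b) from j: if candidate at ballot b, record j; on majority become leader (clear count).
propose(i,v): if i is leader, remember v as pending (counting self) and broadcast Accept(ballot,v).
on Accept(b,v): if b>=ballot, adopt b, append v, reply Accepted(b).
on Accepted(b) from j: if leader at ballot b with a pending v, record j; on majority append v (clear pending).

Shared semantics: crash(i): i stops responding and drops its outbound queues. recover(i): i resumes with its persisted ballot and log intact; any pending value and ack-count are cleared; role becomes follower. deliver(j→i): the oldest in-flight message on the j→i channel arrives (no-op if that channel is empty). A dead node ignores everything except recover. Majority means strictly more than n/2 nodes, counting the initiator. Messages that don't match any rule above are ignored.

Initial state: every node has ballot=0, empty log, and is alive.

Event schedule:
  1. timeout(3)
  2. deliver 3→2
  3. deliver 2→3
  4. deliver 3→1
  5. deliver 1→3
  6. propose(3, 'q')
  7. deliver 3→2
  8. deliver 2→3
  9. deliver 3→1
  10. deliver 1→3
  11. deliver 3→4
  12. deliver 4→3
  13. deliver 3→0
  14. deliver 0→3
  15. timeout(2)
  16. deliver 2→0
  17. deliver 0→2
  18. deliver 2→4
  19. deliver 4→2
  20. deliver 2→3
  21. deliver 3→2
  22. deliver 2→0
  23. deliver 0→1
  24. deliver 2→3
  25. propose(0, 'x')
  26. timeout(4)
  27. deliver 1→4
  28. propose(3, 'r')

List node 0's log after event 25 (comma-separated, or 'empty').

empty

e1 timeout(3): 3[cand,b=8,-]
e2 deliver 3→2: 2[foll,b=8,-]
e3 deliver 2→3: ·
e4 deliver 3→1: 1[foll,b=8,-]
e5 deliver 1→3: 3[lead,b=8,-]
e6 propose(3,'q'): ·
e7 deliver 3→2: 2[foll,b=8,q]
e8 deliver 2→3: ·
e9 deliver 3→1: 1[foll,b=8,q]
e10 deliver 1→3: 3[lead,b=8,q]
e11 deliver 3→4: 4[foll,b=8,-]
e12 deliver 4→3: ·
e13 deliver 3→0: 0[foll,b=8,-]
e14 deliver 0→3: ·
e15 timeout(2): 2[cand,b=12,q]
e16 deliver 2→0: 0[foll,b=12,-]
e17 deliver 0→2: ·
e18 deliver 2→4: 4[foll,b=12,-]
e19 deliver 4→2: 2[lead,b=12,q]
e20 deliver 2→3: 3[foll,b=12,q]
e21 deliver 3→2: ·
e22 deliver 2→0: ·
e23 deliver 0→1: ·
e24 deliver 2→3: ·
e25 propose(0,'x'): ·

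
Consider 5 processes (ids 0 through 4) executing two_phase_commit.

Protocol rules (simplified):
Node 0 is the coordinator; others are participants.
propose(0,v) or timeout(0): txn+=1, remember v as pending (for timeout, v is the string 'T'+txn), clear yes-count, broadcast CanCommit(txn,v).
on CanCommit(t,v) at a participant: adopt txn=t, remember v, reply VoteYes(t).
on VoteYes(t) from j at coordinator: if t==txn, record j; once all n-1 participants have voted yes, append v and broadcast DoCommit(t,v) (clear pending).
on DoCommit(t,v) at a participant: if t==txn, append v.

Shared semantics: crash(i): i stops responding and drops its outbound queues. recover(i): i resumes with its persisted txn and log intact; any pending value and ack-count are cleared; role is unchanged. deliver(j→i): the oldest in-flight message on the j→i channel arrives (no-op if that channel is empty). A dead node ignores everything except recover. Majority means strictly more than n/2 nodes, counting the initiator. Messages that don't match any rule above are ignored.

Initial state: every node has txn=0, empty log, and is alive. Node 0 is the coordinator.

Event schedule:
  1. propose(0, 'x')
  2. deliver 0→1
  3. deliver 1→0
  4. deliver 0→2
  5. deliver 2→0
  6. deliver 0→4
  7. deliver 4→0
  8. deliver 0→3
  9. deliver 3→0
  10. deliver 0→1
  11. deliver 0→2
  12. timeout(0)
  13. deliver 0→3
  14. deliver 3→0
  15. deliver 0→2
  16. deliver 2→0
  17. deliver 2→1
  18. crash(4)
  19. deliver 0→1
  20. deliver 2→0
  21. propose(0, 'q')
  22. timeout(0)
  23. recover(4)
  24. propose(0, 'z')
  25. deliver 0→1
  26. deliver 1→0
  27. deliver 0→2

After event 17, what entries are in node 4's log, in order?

e1 propose(0,'x'): 0[coor,t=1,-]
e2 deliver 0→1: 1[part,t=1,-]
e3 deliver 1→0: ·
e4 deliver 0→2: 2[part,t=1,-]
e5 deliver 2→0: ·
e6 deliver 0→4: 4[part,t=1,-]
e7 deliver 4→0: ·
e8 deliver 0→3: 3[part,t=1,-]
e9 deliver 3→0: 0[coor,t=1,x]
e10 deliver 0→1: 1[part,t=1,x]
e11 deliver 0→2: 2[part,t=1,x]
e12 timeout(0): 0[coor,t=2,x]
e13 deliver 0→3: 3[part,t=1,x]
e14 deliver 3→0: ·
e15 deliver 0→2: 2[part,t=2,x]
e16 deliver 2→0: ·
e17 deliver 2→1: ·

empty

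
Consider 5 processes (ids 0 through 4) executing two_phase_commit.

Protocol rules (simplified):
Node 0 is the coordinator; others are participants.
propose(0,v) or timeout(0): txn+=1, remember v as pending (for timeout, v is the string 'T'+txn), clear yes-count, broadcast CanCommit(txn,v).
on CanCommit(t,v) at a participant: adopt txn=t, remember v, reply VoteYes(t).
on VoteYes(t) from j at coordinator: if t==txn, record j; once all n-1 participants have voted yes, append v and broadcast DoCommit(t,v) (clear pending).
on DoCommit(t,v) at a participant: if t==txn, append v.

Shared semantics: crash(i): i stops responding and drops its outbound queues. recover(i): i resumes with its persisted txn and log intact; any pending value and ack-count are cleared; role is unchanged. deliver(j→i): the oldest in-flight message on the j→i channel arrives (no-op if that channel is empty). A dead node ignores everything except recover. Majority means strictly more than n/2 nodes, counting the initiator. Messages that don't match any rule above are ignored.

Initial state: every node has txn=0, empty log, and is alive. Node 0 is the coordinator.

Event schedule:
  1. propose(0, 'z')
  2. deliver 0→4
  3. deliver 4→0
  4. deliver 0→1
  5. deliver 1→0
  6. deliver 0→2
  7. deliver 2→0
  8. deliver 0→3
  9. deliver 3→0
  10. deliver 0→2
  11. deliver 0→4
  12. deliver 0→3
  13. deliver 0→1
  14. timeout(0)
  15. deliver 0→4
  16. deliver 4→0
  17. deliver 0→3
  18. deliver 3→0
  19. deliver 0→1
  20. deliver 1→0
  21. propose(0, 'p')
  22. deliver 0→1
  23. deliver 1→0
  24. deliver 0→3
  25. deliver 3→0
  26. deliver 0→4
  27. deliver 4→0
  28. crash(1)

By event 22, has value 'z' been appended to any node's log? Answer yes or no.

e1 propose(0,'z'): 0[coor,t=1,-]
e2 deliver 0→4: 4[part,t=1,-]
e3 deliver 4→0: ·
e4 deliver 0→1: 1[part,t=1,-]
e5 deliver 1→0: ·
e6 deliver 0→2: 2[part,t=1,-]
e7 deliver 2→0: ·
e8 deliver 0→3: 3[part,t=1,-]
e9 deliver 3→0: 0[coor,t=1,z]
e10 deliver 0→2: 2[part,t=1,z]
e11 deliver 0→4: 4[part,t=1,z]
e12 deliver 0→3: 3[part,t=1,z]
e13 deliver 0→1: 1[part,t=1,z]
e14 timeout(0): 0[coor,t=2,z]
e15 deliver 0→4: 4[part,t=2,z]
e16 deliver 4→0: ·
e17 deliver 0→3: 3[part,t=2,z]
e18 deliver 3→0: ·
e19 deliver 0→1: 1[part,t=2,z]
e20 deliver 1→0: ·
e21 propose(0,'p'): 0[coor,t=3,z]
e22 deliver 0→1: 1[part,t=3,z]

yes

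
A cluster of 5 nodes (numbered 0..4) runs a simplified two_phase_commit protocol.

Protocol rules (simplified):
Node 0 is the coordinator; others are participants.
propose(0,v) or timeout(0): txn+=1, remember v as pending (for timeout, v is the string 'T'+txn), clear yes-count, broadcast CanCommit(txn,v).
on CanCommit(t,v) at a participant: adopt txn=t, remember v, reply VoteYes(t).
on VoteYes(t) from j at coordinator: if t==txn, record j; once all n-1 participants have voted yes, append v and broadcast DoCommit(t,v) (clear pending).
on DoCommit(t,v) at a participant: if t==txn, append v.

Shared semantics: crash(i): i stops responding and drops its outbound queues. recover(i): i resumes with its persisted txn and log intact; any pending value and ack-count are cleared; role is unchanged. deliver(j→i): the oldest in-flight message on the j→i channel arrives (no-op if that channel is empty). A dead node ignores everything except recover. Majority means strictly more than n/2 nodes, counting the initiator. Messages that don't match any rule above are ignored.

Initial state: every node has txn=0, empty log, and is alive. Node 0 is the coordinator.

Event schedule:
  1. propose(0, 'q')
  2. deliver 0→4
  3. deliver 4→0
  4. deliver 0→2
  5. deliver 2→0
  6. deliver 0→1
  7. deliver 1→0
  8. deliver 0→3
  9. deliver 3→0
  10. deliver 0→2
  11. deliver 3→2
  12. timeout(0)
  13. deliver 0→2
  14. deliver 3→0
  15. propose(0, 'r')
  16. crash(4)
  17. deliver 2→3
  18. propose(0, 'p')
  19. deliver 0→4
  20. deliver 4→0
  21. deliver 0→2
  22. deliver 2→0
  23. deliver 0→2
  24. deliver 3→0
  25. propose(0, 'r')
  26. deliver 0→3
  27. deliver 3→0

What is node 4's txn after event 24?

1

[1] propose(0,'q') → N0(coor t1 [-])
[2] deliver 0→4 → N4(part t1 [-])
[3] deliver 4→0 → ∅
[4] deliver 0→2 → N2(part t1 [-])
[5] deliver 2→0 → ∅
[6] deliver 0→1 → N1(part t1 [-])
[7] deliver 1→0 → ∅
[8] deliver 0→3 → N3(part t1 [-])
[9] deliver 3→0 → N0(coor t1 [q])
[10] deliver 0→2 → N2(part t1 [q])
[11] deliver 3→2 → ∅
[12] timeout(0) → N0(coor t2 [q])
[13] deliver 0→2 → N2(part t2 [q])
[14] deliver 3→0 → ∅
[15] propose(0,'r') → N0(coor t3 [q])
[16] crash(4) → N4(✗part t1 [-])
[17] deliver 2→3 → ∅
[18] propose(0,'p') → N0(coor t4 [q])
[19] deliver 0→4 → ∅
[20] deliver 4→0 → ∅
[21] deliver 0→2 → N2(part t3 [q])
[22] deliver 2→0 → ∅
[23] deliver 0→2 → N2(part t4 [q])
[24] deliver 3→0 → ∅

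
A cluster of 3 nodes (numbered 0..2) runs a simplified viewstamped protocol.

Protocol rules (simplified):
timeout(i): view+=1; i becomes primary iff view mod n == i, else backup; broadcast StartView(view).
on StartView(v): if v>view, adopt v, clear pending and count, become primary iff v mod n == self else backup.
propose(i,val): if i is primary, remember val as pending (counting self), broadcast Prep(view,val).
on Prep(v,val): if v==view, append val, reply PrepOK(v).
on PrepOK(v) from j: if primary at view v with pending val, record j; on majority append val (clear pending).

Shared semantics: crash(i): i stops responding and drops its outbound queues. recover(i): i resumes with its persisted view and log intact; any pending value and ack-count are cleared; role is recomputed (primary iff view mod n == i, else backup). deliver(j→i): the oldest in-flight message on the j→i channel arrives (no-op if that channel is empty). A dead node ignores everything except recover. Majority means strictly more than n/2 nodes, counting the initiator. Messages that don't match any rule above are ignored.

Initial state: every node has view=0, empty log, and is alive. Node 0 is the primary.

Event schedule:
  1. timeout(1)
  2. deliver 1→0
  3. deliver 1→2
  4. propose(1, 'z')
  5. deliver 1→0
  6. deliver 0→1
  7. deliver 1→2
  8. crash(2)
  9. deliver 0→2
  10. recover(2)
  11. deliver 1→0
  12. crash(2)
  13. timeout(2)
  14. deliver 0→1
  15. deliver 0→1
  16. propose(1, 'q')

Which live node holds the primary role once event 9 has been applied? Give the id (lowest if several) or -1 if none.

1

[1] timeout(1) → N1(prim v1 [-])
[2] deliver 1→0 → N0(back v1 [-])
[3] deliver 1→2 → N2(back v1 [-])
[4] propose(1,'z') → ∅
[5] deliver 1→0 → N0(back v1 [z])
[6] deliver 0→1 → N1(prim v1 [z])
[7] deliver 1→2 → N2(back v1 [z])
[8] crash(2) → N2(✗back v1 [z])
[9] deliver 0→2 → ∅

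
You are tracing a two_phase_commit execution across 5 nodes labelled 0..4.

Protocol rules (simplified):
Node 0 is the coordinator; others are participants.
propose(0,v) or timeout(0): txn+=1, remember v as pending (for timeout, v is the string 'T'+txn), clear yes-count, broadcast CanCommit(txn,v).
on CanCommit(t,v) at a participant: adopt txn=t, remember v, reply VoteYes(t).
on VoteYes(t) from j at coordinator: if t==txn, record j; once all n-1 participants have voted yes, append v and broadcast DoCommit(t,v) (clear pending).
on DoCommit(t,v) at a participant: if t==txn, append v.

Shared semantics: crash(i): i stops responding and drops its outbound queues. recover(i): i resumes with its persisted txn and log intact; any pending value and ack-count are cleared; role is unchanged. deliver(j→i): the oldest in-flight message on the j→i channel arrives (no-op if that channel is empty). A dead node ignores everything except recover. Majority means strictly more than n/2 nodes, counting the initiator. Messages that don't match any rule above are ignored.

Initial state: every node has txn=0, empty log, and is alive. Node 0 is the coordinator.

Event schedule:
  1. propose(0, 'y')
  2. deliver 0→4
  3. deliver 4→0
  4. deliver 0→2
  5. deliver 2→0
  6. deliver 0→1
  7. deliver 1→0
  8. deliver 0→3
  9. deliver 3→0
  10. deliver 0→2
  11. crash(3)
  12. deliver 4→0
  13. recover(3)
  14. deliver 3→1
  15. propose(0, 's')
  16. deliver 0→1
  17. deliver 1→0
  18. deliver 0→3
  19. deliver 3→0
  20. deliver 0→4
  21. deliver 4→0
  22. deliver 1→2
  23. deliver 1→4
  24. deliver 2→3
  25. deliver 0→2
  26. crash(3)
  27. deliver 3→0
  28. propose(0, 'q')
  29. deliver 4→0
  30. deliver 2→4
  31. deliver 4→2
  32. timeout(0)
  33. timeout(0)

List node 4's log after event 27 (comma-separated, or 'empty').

e1 propose(0,'y'): 0[coor,t=1,-]
e2 deliver 0→4: 4[part,t=1,-]
e3 deliver 4→0: ·
e4 deliver 0→2: 2[part,t=1,-]
e5 deliver 2→0: ·
e6 deliver 0→1: 1[part,t=1,-]
e7 deliver 1→0: ·
e8 deliver 0→3: 3[part,t=1,-]
e9 deliver 3→0: 0[coor,t=1,y]
e10 deliver 0→2: 2[part,t=1,y]
e11 crash(3): 3[✗part,t=1,-]
e12 deliver 4→0: ·
e13 recover(3): 3[part,t=1,-]
e14 deliver 3→1: ·
e15 propose(0,'s'): 0[coor,t=2,y]
e16 deliver 0→1: 1[part,t=1,y]
e17 deliver 1→0: ·
e18 deliver 0→3: 3[part,t=1,y]
e19 deliver 3→0: ·
e20 deliver 0→4: 4[part,t=1,y]
e21 deliver 4→0: ·
e22 deliver 1→2: ·
e23 deliver 1→4: ·
e24 deliver 2→3: ·
e25 deliver 0→2: 2[part,t=2,y]
e26 crash(3): 3[✗part,t=1,y]
e27 deliver 3→0: ·

y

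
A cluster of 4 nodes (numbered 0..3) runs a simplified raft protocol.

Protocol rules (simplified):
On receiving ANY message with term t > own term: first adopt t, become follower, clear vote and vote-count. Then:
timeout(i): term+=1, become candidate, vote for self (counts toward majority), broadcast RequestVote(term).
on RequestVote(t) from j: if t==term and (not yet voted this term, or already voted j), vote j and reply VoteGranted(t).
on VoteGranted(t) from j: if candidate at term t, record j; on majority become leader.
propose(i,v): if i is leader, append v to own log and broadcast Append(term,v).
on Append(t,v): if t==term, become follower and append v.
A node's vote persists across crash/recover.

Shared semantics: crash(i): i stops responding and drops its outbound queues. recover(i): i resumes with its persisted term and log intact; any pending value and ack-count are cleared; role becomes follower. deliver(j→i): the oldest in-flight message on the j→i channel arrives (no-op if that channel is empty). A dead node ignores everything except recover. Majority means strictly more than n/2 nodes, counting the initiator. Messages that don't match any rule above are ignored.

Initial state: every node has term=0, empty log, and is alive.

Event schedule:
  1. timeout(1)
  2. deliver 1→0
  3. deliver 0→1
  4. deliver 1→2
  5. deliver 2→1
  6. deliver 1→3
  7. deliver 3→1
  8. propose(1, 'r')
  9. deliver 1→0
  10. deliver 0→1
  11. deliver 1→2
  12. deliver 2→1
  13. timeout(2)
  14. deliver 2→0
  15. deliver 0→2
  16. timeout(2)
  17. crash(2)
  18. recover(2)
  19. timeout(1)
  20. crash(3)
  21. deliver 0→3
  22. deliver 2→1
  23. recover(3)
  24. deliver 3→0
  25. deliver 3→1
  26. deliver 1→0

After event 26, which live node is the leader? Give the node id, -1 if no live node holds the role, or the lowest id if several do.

-1

e1 timeout(1): 1[cand,t=1,-]
e2 deliver 1→0: 0[foll,t=1,-]
e3 deliver 0→1: ·
e4 deliver 1→2: 2[foll,t=1,-]
e5 deliver 2→1: 1[lead,t=1,-]
e6 deliver 1→3: 3[foll,t=1,-]
e7 deliver 3→1: ·
e8 propose(1,'r'): 1[lead,t=1,r]
e9 deliver 1→0: 0[foll,t=1,r]
e10 deliver 0→1: ·
e11 deliver 1→2: 2[foll,t=1,r]
e12 deliver 2→1: ·
e13 timeout(2): 2[cand,t=2,r]
e14 deliver 2→0: 0[foll,t=2,r]
e15 deliver 0→2: ·
e16 timeout(2): 2[cand,t=3,r]
e17 crash(2): 2[✗cand,t=3,r]
e18 recover(2): 2[foll,t=3,r]
e19 timeout(1): 1[cand,t=2,r]
e20 crash(3): 3[✗foll,t=1,-]
e21 deliver 0→3: ·
e22 deliver 2→1: ·
e23 recover(3): 3[foll,t=1,-]
e24 deliver 3→0: ·
e25 deliver 3→1: ·
e26 deliver 1→0: ·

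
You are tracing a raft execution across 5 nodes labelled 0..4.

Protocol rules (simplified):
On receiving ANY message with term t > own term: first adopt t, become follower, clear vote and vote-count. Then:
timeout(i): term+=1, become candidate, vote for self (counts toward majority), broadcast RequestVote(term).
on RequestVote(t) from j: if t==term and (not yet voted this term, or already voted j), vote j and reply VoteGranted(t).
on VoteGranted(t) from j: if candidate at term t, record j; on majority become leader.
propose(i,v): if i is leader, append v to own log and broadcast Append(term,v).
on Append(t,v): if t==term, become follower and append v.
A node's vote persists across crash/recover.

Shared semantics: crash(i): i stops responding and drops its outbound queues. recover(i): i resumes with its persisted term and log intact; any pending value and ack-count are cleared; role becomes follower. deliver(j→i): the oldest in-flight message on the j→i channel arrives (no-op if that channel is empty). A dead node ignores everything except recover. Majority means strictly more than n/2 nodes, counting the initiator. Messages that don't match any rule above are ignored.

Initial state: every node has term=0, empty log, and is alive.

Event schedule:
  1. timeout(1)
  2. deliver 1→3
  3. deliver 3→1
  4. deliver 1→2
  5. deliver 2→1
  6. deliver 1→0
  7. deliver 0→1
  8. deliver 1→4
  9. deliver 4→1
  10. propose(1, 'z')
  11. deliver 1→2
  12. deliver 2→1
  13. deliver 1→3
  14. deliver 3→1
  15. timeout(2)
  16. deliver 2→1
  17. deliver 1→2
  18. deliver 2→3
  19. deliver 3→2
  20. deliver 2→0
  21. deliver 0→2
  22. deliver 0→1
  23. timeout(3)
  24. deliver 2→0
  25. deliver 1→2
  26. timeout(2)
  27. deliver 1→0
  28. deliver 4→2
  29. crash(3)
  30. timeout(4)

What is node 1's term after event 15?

1

after 1 — timeout(1): n1:cand/t1/[-]
after 2 — deliver 1→3: n3:foll/t1/[-]
after 3 — deliver 3→1: ·
after 4 — deliver 1→2: n2:foll/t1/[-]
after 5 — deliver 2→1: n1:lead/t1/[-]
after 6 — deliver 1→0: n0:foll/t1/[-]
after 7 — deliver 0→1: ·
after 8 — deliver 1→4: n4:foll/t1/[-]
after 9 — deliver 4→1: ·
after 10 — propose(1,'z'): n1:lead/t1/[z]
after 11 — deliver 1→2: n2:foll/t1/[z]
after 12 — deliver 2→1: ·
after 13 — deliver 1→3: n3:foll/t1/[z]
after 14 — deliver 3→1: ·
after 15 — timeout(2): n2:cand/t2/[z]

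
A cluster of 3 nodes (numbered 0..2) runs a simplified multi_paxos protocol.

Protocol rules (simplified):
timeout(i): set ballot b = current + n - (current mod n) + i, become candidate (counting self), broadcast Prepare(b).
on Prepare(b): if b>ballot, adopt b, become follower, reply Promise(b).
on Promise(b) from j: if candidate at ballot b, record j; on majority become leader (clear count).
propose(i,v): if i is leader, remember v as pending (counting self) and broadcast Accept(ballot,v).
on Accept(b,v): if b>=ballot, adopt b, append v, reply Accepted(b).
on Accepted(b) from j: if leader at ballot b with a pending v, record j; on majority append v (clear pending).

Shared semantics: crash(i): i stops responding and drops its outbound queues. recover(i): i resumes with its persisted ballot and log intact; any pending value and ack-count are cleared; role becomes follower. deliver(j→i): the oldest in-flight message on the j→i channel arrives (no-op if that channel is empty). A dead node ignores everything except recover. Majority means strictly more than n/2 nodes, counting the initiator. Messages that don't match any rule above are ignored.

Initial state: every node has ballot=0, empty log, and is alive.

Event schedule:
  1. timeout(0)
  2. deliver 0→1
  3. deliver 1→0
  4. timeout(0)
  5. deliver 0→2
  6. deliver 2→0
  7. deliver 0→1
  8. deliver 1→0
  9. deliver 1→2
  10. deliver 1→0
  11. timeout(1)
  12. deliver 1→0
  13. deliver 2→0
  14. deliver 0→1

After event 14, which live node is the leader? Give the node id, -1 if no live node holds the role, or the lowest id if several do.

step 1 timeout(0): 0={cand,b=3,log=-}
step 2 deliver 0→1: 1={foll,b=3,log=-}
step 3 deliver 1→0: 0={lead,b=3,log=-}
step 4 timeout(0): 0={cand,b=6,log=-}
step 5 deliver 0→2: 2={foll,b=3,log=-}
step 6 deliver 2→0: —
step 7 deliver 0→1: 1={foll,b=6,log=-}
step 8 deliver 1→0: 0={lead,b=6,log=-}
step 9 deliver 1→2: —
step 10 deliver 1→0: —
step 11 timeout(1): 1={cand,b=10,log=-}
step 12 deliver 1→0: 0={foll,b=10,log=-}
step 13 deliver 2→0: —
step 14 deliver 0→1: 1={lead,b=10,log=-}

1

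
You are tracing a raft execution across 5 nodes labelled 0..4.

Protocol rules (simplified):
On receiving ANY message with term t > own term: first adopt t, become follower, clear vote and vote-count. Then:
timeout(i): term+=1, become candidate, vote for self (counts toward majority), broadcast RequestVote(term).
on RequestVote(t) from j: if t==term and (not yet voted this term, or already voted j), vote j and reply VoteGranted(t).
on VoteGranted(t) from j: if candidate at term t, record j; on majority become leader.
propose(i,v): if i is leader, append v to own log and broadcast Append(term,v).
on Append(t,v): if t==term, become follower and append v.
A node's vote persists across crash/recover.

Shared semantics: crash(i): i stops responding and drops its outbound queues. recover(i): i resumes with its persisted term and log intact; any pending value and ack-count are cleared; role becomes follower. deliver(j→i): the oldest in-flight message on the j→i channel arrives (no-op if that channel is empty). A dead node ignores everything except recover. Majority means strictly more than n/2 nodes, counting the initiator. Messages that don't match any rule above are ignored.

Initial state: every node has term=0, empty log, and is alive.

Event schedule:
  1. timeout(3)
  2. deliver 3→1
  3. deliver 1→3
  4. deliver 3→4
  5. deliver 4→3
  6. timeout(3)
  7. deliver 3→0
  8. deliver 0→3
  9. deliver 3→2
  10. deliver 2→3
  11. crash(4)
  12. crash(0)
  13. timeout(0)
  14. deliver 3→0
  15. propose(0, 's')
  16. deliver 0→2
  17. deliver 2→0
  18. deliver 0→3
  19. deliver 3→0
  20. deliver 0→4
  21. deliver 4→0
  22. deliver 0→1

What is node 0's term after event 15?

1

e1 timeout(3): 3[cand,t=1,-]
e2 deliver 3→1: 1[foll,t=1,-]
e3 deliver 1→3: ·
e4 deliver 3→4: 4[foll,t=1,-]
e5 deliver 4→3: 3[lead,t=1,-]
e6 timeout(3): 3[cand,t=2,-]
e7 deliver 3→0: 0[foll,t=1,-]
e8 deliver 0→3: ·
e9 deliver 3→2: 2[foll,t=1,-]
e10 deliver 2→3: ·
e11 crash(4): 4[✗foll,t=1,-]
e12 crash(0): 0[✗foll,t=1,-]
e13 timeout(0): ·
e14 deliver 3→0: ·
e15 propose(0,'s'): ·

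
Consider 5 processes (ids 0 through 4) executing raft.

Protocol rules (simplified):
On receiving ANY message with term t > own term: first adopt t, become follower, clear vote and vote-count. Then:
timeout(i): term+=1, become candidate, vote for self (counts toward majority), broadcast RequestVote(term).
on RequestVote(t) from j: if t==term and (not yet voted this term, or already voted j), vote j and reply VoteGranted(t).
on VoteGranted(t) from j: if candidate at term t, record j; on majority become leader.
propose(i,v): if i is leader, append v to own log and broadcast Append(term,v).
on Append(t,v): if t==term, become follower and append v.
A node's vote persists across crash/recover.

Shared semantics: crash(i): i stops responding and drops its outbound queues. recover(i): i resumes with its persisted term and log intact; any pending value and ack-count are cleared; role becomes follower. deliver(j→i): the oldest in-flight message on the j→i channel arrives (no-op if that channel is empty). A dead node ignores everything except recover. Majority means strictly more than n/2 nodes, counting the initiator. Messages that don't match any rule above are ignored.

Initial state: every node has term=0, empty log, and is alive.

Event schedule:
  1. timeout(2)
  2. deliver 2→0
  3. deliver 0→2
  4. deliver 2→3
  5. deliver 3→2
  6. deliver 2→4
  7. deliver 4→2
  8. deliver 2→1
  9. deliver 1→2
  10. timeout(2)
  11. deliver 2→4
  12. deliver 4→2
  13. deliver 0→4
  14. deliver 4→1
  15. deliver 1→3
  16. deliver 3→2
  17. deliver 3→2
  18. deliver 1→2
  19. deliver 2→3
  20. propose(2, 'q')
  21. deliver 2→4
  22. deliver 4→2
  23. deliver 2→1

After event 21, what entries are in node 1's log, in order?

empty

step 1 timeout(2): 2={cand,t=1,log=-}
step 2 deliver 2→0: 0={foll,t=1,log=-}
step 3 deliver 0→2: —
step 4 deliver 2→3: 3={foll,t=1,log=-}
step 5 deliver 3→2: 2={lead,t=1,log=-}
step 6 deliver 2→4: 4={foll,t=1,log=-}
step 7 deliver 4→2: —
step 8 deliver 2→1: 1={foll,t=1,log=-}
step 9 deliver 1→2: —
step 10 timeout(2): 2={cand,t=2,log=-}
step 11 deliver 2→4: 4={foll,t=2,log=-}
step 12 deliver 4→2: —
step 13 deliver 0→4: —
step 14 deliver 4→1: —
step 15 deliver 1→3: —
step 16 deliver 3→2: —
step 17 deliver 3→2: —
step 18 deliver 1→2: —
step 19 deliver 2→3: 3={foll,t=2,log=-}
step 20 propose(2,'q'): —
step 21 deliver 2→4: —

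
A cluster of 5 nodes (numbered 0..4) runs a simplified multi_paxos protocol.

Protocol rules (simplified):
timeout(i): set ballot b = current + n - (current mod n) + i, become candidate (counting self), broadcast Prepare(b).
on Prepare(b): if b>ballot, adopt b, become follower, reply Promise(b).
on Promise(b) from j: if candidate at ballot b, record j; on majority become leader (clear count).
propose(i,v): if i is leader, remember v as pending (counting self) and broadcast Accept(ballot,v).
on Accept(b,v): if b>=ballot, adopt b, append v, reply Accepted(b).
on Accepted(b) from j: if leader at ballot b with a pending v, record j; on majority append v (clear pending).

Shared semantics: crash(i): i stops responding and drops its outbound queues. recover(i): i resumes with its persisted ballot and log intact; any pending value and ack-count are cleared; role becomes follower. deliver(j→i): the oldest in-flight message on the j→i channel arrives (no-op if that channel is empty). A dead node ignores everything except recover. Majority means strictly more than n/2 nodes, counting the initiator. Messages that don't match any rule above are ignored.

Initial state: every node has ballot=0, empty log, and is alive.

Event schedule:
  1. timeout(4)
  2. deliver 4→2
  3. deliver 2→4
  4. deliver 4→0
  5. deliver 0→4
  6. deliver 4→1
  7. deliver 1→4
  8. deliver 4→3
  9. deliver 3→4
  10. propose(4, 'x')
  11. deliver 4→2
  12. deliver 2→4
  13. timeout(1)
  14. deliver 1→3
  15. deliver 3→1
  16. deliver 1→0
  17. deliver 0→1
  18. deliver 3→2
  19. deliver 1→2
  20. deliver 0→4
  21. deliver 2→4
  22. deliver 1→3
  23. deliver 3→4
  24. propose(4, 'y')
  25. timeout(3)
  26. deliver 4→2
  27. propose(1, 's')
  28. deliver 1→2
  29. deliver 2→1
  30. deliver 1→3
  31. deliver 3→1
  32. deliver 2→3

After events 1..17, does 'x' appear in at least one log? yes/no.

yes

[1] timeout(4) → N4(cand b9 [-])
[2] deliver 4→2 → N2(foll b9 [-])
[3] deliver 2→4 → ∅
[4] deliver 4→0 → N0(foll b9 [-])
[5] deliver 0→4 → N4(lead b9 [-])
[6] deliver 4→1 → N1(foll b9 [-])
[7] deliver 1→4 → ∅
[8] deliver 4→3 → N3(foll b9 [-])
[9] deliver 3→4 → ∅
[10] propose(4,'x') → ∅
[11] deliver 4→2 → N2(foll b9 [x])
[12] deliver 2→4 → ∅
[13] timeout(1) → N1(cand b11 [-])
[14] deliver 1→3 → N3(foll b11 [-])
[15] deliver 3→1 → ∅
[16] deliver 1→0 → N0(foll b11 [-])
[17] deliver 0→1 → N1(lead b11 [-])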